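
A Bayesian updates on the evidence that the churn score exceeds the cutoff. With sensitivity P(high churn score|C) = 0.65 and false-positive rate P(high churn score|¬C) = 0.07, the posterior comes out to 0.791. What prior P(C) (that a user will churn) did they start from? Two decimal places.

Bayes' rule in odds form gives O(C|E) = O(C)·[P(E|C)/P(E|¬C)], hence O(C) = O(C|E)/LR.
Posterior odds = 0.791/(1−0.791) = 3.7847. LR = 0.65/0.07 = 9.2857.
Prior odds = 3.7847/9.2857 = 0.4076, so P(C) = 0.4076/(1+0.4076) ≈ 0.29.

P(C) = 0.29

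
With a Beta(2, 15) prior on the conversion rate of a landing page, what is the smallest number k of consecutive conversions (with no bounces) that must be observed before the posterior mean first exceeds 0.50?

After k conversions and 0 bounces the posterior is Beta(2+k, 15), with mean (2+k)/(2+15+k).
Set (2+k)/(17+k) > 0.50 and solve: k > (0.50·17 − 2)/(1 − 0.50) = 13.000.
The smallest integer exceeding 13.000 is 14, and checking k=14: (16)/(31) = 0.5161 > 0.50.

k = 14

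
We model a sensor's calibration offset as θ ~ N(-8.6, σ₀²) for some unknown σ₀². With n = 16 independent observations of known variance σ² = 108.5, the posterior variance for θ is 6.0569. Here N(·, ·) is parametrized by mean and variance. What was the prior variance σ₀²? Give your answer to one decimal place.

σ₀² = 56.7

Posterior precision equals prior precision plus data precision: 1/σ_n² = 1/σ₀² + n/σ².
So 1/σ₀² = 1/6.0569 − 16/108.5 = 0.165101 − 0.147465 = 0.017636.
Hence σ₀² = 1/0.017636 ≈ 56.7.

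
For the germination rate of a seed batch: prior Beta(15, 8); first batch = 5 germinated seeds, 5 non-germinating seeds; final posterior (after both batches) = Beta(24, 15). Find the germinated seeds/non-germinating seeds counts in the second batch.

4 germinated seeds and 2 non-germinating seeds

Sequential conjugate updates are equivalent to a single update on the pooled data, so total successes = posterior α − prior α and total failures = posterior β − prior β.
Total across both batches: 24−15=9 germinated seeds, 15−8=7 non-germinating seeds.
Subtract the first batch: 9−5=4 germinated seeds and 7−5=2 non-germinating seeds.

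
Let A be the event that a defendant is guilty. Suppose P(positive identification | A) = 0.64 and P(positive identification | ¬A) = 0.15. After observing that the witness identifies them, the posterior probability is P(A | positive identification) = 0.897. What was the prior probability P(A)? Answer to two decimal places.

Bayes' rule in odds form gives O(A|E) = O(A)·[P(E|A)/P(E|¬A)], hence O(A) = O(A|E)/LR.
Posterior odds = 0.897/(1−0.897) = 8.7087. LR = 0.64/0.15 = 4.2667.
Prior odds = 8.7087/4.2667 = 2.0411, so P(A) = 2.0411/(1+2.0411) ≈ 0.67.

P(A) = 0.67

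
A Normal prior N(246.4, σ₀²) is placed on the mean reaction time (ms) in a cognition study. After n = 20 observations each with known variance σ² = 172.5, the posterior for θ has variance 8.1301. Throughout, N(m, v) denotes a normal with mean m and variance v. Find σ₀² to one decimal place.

σ₀² = 141.7

For the Normal–Normal model with known σ², precisions add: τ_n = τ₀ + n/σ².
So 1/σ₀² = 1/8.1301 − 20/172.5 = 0.123000 − 0.115942 = 0.007058.
Hence σ₀² = 1/0.007058 ≈ 141.7.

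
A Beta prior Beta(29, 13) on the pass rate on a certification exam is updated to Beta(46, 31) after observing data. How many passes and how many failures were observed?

17 passes and 18 failures

Beta is conjugate to the binomial likelihood: posterior = Beta(a+s, b+f).
Match parameters: s=46−29=17, f=31−13=18.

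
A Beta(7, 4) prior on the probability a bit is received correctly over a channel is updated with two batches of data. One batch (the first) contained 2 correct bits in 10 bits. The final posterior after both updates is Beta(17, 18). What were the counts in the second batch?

8 correct bits and 6 errors

Sequential conjugate updates are equivalent to a single update on the pooled data, so total successes = posterior α − prior α and total failures = posterior β − prior β.
Total across both batches: 17−7=10 correct bits, 18−4=14 errors.
Subtract the first batch: 10−2=8 correct bits and 14−8=6 errors.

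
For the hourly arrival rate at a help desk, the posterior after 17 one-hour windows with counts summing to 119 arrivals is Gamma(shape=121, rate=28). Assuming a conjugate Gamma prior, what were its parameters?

A Gamma(α, β) prior (rate parametrization) on a Poisson rate with n observations summing to S gives posterior Gamma(α+S, β+n).
So α = 121 − 119 = 2 and β = 28 − 17 = 11.

Gamma(shape=2, rate=11)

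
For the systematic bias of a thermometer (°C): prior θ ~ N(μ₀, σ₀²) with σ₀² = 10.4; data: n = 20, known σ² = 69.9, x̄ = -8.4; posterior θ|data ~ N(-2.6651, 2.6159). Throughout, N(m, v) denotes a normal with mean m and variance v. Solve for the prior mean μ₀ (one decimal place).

μ₀ = 14.4

With known observation variance, the Normal–Normal posterior has precision τ_n = τ₀ + n/σ² and mean μ_n = (τ₀μ₀ + (n/σ²)x̄)/τ_n.
Here τ₀ = 1/10.4 = 0.096154 and τ_data = 20/69.9 = 0.286123, so τ_n = 0.382277.
Rearranging for μ₀: μ₀ = (μ_n·τ_n − τ_data·x̄)/τ₀ = (-2.6651·0.382277 − 0.286123·-8.4) / 0.096154 = 1.384627/0.096154 ≈ 14.4.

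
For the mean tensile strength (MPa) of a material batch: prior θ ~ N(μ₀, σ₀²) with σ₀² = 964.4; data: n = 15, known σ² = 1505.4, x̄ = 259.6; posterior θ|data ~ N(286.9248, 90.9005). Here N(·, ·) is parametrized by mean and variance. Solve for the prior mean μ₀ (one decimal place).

With known observation variance, the Normal–Normal posterior has precision τ_n = τ₀ + n/σ² and mean μ_n = (τ₀μ₀ + (n/σ²)x̄)/τ_n.
Here τ₀ = 1/964.4 = 0.001037 and τ_data = 15/1505.4 = 0.009964, so τ_n = 0.011001.
Rearranging for μ₀: μ₀ = (μ_n·τ_n − τ_data·x̄)/τ₀ = (286.9248·0.011001 − 0.009964·259.6) / 0.001037 = 0.569805/0.001037 ≈ 549.5.

μ₀ = 549.5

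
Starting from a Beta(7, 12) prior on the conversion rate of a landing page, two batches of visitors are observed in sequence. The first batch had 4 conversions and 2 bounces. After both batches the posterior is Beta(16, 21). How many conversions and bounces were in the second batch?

5 conversions and 7 bounces

Sequential conjugate updates are equivalent to a single update on the pooled data, so total successes = posterior α − prior α and total failures = posterior β − prior β.
Total across both batches: 16−7=9 conversions, 21−12=9 bounces.
Subtract the first batch: 9−4=5 conversions and 9−2=7 bounces.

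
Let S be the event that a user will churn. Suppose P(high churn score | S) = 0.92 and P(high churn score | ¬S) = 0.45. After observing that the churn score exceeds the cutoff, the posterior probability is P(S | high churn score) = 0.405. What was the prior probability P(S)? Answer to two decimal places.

P(S) = 0.25

Bayes' rule in odds form gives O(S|E) = O(S)·[P(E|S)/P(E|¬S)], hence O(S) = O(S|E)/LR.
Posterior odds = 0.405/(1−0.405) = 0.6807. LR = 0.92/0.45 = 2.0444.
Prior odds = 0.6807/2.0444 = 0.3330, so P(S) = 0.3330/(1+0.3330) ≈ 0.25.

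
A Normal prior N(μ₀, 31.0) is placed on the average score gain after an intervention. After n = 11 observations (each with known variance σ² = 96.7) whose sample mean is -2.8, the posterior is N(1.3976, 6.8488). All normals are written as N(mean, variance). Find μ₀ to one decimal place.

μ₀ = 16.2

With known observation variance, the Normal–Normal posterior has precision τ_n = τ₀ + n/σ² and mean μ_n = (τ₀μ₀ + (n/σ²)x̄)/τ_n.
Here τ₀ = 1/31.0 = 0.032258 and τ_data = 11/96.7 = 0.113754, so τ_n = 0.146012.
Rearranging for μ₀: μ₀ = (μ_n·τ_n − τ_data·x̄)/τ₀ = (1.3976·0.146012 − 0.113754·-2.8) / 0.032258 = 0.522578/0.032258 ≈ 16.2.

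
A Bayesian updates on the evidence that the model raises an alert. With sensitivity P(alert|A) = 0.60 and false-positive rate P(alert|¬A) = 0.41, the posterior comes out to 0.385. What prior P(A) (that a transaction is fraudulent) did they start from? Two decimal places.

In odds form, posterior odds = prior odds × likelihood ratio, so prior odds = posterior odds ÷ LR.
Posterior odds = 0.385/(1−0.385) = 0.6260. LR = 0.60/0.41 = 1.4634.
Prior odds = 0.6260/1.4634 = 0.4278, so P(A) = 0.4278/(1+0.4278) ≈ 0.30.

P(A) = 0.30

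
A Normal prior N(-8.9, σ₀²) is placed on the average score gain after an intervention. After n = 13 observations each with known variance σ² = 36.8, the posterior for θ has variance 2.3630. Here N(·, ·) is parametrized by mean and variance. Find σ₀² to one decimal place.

σ₀² = 14.3

Posterior precision equals prior precision plus data precision: 1/σ_n² = 1/σ₀² + n/σ².
So 1/σ₀² = 1/2.3630 − 13/36.8 = 0.423191 − 0.353261 = 0.069930.
Hence σ₀² = 1/0.069930 ≈ 14.3.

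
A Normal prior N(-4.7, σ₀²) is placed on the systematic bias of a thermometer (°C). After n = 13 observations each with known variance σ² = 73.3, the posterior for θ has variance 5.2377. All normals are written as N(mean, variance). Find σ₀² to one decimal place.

σ₀² = 73.7

Posterior precision equals prior precision plus data precision: 1/σ_n² = 1/σ₀² + n/σ².
So 1/σ₀² = 1/5.2377 − 13/73.3 = 0.190923 − 0.177353 = 0.013570.
Hence σ₀² = 1/0.013570 ≈ 73.7.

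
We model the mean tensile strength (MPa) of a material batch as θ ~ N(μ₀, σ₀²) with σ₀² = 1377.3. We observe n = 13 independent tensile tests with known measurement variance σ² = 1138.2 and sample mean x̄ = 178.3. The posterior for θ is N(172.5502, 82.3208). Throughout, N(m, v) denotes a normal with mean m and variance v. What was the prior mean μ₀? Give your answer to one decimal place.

The posterior mean is a precision-weighted average: μ_n = (τ₀μ₀ + τ_data·x̄)/(τ₀+τ_data), with τ₀=1/σ₀² and τ_data=n/σ².
Here τ₀ = 1/1377.3 = 0.000726 and τ_data = 13/1138.2 = 0.011422, so τ_n = 0.012148.
Rearranging for μ₀: μ₀ = (μ_n·τ_n − τ_data·x̄)/τ₀ = (172.5502·0.012148 − 0.011422·178.3) / 0.000726 = 0.059597/0.000726 ≈ 82.1.

μ₀ = 82.1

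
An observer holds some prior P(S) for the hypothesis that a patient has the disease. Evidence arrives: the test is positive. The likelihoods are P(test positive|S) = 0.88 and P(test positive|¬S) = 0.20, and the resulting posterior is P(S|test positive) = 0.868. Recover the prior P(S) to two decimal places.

P(S) = 0.60

In odds form, posterior odds = prior odds × likelihood ratio, so prior odds = posterior odds ÷ LR.
Posterior odds = 0.868/(1−0.868) = 6.5758. LR = 0.88/0.20 = 4.4000.
Prior odds = 6.5758/4.4000 = 1.4945, so P(S) = 1.4945/(1+1.4945) ≈ 0.60.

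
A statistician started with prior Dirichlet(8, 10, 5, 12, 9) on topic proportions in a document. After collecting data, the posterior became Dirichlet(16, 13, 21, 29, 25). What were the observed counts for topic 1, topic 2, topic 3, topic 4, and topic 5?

counts (8, 3, 16, 17, 16)

For a Dirichlet(α) prior with multinomial counts c, the posterior is Dirichlet(α + c) componentwise.
Counts are posterior − prior componentwise: 16−8=8, 13−10=3, 21−5=16, 29−12=17, 25−9=16.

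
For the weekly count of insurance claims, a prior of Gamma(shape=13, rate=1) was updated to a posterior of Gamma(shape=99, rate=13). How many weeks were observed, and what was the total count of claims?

n = 12 weeks with total 86 claims

Gamma–Poisson conjugacy: posterior shape = α + Σxᵢ, posterior rate = β + n.
Matching: Σxᵢ = 99 − 13 = 86 and n = 13 − 1 = 12.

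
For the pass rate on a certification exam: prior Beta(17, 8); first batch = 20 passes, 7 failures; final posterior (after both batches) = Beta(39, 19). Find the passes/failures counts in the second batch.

Because Beta–binomial updating is additive in the counts, the combined data contributed (α_post−α_prior, β_post−β_prior) successes and failures.
Total across both batches: 39−17=22 passes, 19−8=11 failures.
Subtract the first batch: 22−20=2 passes and 11−7=4 failures.

2 passes and 4 failures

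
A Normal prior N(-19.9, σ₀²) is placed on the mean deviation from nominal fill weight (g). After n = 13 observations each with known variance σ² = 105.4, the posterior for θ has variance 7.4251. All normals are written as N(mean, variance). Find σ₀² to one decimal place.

σ₀² = 88.2

For the Normal–Normal model with known σ², precisions add: τ_n = τ₀ + n/σ².
So 1/σ₀² = 1/7.4251 − 13/105.4 = 0.134678 − 0.123340 = 0.011338.
Hence σ₀² = 1/0.011338 ≈ 88.2.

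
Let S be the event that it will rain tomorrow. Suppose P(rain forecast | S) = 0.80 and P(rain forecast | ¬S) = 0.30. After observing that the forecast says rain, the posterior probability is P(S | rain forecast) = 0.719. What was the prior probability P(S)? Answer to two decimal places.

P(S) = 0.49

In odds form, posterior odds = prior odds × likelihood ratio, so prior odds = posterior odds ÷ LR.
Posterior odds = 0.719/(1−0.719) = 2.5587. LR = 0.80/0.30 = 2.6667.
Prior odds = 2.5587/2.6667 = 0.9595, so P(S) = 0.9595/(1+0.9595) ≈ 0.49.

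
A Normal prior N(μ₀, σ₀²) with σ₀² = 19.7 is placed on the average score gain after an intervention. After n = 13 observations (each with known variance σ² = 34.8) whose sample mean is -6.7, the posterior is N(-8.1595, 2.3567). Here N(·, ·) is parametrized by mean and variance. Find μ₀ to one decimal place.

The posterior mean is a precision-weighted average: μ_n = (τ₀μ₀ + τ_data·x̄)/(τ₀+τ_data), with τ₀=1/σ₀² and τ_data=n/σ².
Here τ₀ = 1/19.7 = 0.050761 and τ_data = 13/34.8 = 0.373563, so τ_n = 0.424324.
Rearranging for μ₀: μ₀ = (μ_n·τ_n − τ_data·x̄)/τ₀ = (-8.1595·0.424324 − 0.373563·-6.7) / 0.050761 = -0.959400/0.050761 ≈ -18.9.

μ₀ = -18.9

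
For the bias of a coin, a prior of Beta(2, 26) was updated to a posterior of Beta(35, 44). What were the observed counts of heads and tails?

A Beta(α, β) prior with s successes and f failures in binomial data gives a Beta(α+s, β+f) posterior.
So s = 35 − 2 = 33 and f = 44 − 26 = 18.

33 heads and 18 tails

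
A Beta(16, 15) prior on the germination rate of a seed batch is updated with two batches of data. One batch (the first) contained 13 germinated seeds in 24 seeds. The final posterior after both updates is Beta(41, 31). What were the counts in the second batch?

Sequential conjugate updates are equivalent to a single update on the pooled data, so total successes = posterior α − prior α and total failures = posterior β − prior β.
Total across both batches: 41−16=25 germinated seeds, 31−15=16 non-germinating seeds.
Subtract the first batch: 25−13=12 germinated seeds and 16−11=5 non-germinating seeds.

12 germinated seeds and 5 non-germinating seeds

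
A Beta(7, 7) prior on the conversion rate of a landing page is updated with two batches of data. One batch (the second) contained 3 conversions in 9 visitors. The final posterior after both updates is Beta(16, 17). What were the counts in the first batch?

6 conversions and 4 bounces

Sequential conjugate updates are equivalent to a single update on the pooled data, so total successes = posterior α − prior α and total failures = posterior β − prior β.
Total across both batches: 16−7=9 conversions, 17−7=10 bounces.
Subtract the second batch: 9−3=6 conversions and 10−6=4 bounces.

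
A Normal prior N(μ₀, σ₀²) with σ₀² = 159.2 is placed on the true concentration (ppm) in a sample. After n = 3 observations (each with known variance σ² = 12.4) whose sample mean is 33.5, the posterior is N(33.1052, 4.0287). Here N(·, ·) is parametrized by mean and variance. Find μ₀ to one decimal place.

With known observation variance, the Normal–Normal posterior has precision τ_n = τ₀ + n/σ² and mean μ_n = (τ₀μ₀ + (n/σ²)x̄)/τ_n.
Here τ₀ = 1/159.2 = 0.006281 and τ_data = 3/12.4 = 0.241935, so τ_n = 0.248216.
Rearranging for μ₀: μ₀ = (μ_n·τ_n − τ_data·x̄)/τ₀ = (33.1052·0.248216 − 0.241935·33.5) / 0.006281 = 0.112418/0.006281 ≈ 17.9.

μ₀ = 17.9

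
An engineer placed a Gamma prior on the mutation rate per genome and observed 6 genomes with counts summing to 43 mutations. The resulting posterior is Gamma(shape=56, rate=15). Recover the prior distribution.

A Gamma(α, β) prior (rate parametrization) on a Poisson rate with n observations summing to S gives posterior Gamma(α+S, β+n).
So α = 56 − 43 = 13 and β = 15 − 6 = 9.

Gamma(shape=13, rate=9)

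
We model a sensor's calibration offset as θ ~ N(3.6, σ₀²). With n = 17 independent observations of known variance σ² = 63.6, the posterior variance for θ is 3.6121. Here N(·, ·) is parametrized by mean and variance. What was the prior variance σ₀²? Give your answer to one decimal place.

σ₀² = 104.7

For the Normal–Normal model with known σ², precisions add: τ_n = τ₀ + n/σ².
So 1/σ₀² = 1/3.6121 − 17/63.6 = 0.276847 − 0.267296 = 0.009551.
Hence σ₀² = 1/0.009551 ≈ 104.7.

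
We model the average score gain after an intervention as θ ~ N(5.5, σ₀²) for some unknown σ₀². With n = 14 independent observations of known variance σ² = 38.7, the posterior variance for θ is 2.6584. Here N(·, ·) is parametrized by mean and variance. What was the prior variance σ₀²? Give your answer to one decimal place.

σ₀² = 69.4

For the Normal–Normal model with known σ², precisions add: τ_n = τ₀ + n/σ².
So 1/σ₀² = 1/2.6584 − 14/38.7 = 0.376166 − 0.361757 = 0.014409.
Hence σ₀² = 1/0.014409 ≈ 69.4.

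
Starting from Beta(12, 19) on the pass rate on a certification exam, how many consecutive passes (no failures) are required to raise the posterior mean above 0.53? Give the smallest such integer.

k = 10

After k passes and 0 failures the posterior is Beta(12+k, 19), with mean (12+k)/(12+19+k).
Set (12+k)/(31+k) > 0.53 and solve: k > (0.53·31 − 12)/(1 − 0.53) = 9.426.
The smallest integer exceeding 9.426 is 10.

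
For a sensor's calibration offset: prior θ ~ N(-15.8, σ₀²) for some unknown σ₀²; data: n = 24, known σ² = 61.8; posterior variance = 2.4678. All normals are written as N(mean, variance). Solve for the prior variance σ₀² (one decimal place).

σ₀² = 59.3

For the Normal–Normal model with known σ², precisions add: τ_n = τ₀ + n/σ².
So 1/σ₀² = 1/2.4678 − 24/61.8 = 0.405219 − 0.388350 = 0.016869.
Hence σ₀² = 1/0.016869 ≈ 59.3.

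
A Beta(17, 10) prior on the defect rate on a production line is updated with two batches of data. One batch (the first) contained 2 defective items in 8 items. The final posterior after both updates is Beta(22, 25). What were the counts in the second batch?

3 defective items and 9 good items

Because Beta–binomial updating is additive in the counts, the combined data contributed (α_post−α_prior, β_post−β_prior) successes and failures.
Total across both batches: 22−17=5 defective items, 25−10=15 good items.
Subtract the first batch: 5−2=3 defective items and 15−6=9 good items.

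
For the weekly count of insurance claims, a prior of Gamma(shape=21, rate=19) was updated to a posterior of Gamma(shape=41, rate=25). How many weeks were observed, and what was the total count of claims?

A Gamma(α, β) prior (rate parametrization) on a Poisson rate with n observations summing to S gives posterior Gamma(α+S, β+n).
Matching: Σxᵢ = 41 − 21 = 20 and n = 25 − 19 = 6.

n = 6 weeks with total 20 claims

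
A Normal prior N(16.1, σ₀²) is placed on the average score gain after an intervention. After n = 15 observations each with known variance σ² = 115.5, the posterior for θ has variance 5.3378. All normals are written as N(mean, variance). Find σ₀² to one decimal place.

σ₀² = 17.4

For the Normal–Normal model with known σ², precisions add: τ_n = τ₀ + n/σ².
So 1/σ₀² = 1/5.3378 − 15/115.5 = 0.187343 − 0.129870 = 0.057473.
Hence σ₀² = 1/0.057473 ≈ 17.4.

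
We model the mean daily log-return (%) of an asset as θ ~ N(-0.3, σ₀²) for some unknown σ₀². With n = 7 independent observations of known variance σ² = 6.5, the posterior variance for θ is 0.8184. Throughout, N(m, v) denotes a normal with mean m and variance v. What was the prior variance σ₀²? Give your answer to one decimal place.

σ₀² = 6.9

Posterior precision equals prior precision plus data precision: 1/σ_n² = 1/σ₀² + n/σ².
So 1/σ₀² = 1/0.8184 − 7/6.5 = 1.221896 − 1.076923 = 0.144973.
Hence σ₀² = 1/0.144973 ≈ 6.9.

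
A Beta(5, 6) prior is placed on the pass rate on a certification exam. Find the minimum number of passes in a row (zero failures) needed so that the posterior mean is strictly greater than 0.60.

k = 5

After k passes and 0 failures the posterior is Beta(5+k, 6), with mean (5+k)/(5+6+k).
Set (5+k)/(11+k) > 0.60 and solve: k > (0.60·11 − 5)/(1 − 0.60) = 4.000.
The smallest integer exceeding 4.000 is 5, and checking k=5: (10)/(16) = 0.6250 > 0.60.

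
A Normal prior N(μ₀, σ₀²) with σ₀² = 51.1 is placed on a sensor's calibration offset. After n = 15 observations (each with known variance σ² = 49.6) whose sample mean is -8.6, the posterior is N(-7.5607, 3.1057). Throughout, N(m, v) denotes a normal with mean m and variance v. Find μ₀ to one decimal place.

With known observation variance, the Normal–Normal posterior has precision τ_n = τ₀ + n/σ² and mean μ_n = (τ₀μ₀ + (n/σ²)x̄)/τ_n.
Here τ₀ = 1/51.1 = 0.019569 and τ_data = 15/49.6 = 0.302419, so τ_n = 0.321988.
Rearranging for μ₀: μ₀ = (μ_n·τ_n − τ_data·x̄)/τ₀ = (-7.5607·0.321988 − 0.302419·-8.6) / 0.019569 = 0.166349/0.019569 ≈ 8.5.

μ₀ = 8.5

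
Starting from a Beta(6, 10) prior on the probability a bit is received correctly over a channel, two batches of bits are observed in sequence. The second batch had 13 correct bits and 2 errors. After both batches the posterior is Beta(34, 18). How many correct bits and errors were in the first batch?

Because Beta–binomial updating is additive in the counts, the combined data contributed (α_post−α_prior, β_post−β_prior) successes and failures.
Total across both batches: 34−6=28 correct bits, 18−10=8 errors.
Subtract the second batch: 28−13=15 correct bits and 8−2=6 errors.

15 correct bits and 6 errors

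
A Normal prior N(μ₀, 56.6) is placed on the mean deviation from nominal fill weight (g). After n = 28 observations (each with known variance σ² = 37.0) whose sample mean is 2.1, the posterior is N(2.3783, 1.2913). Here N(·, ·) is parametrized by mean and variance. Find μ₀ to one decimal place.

With known observation variance, the Normal–Normal posterior has precision τ_n = τ₀ + n/σ² and mean μ_n = (τ₀μ₀ + (n/σ²)x̄)/τ_n.
Here τ₀ = 1/56.6 = 0.017668 and τ_data = 28/37.0 = 0.756757, so τ_n = 0.774425.
Rearranging for μ₀: μ₀ = (μ_n·τ_n − τ_data·x̄)/τ₀ = (2.3783·0.774425 − 0.756757·2.1) / 0.017668 = 0.252625/0.017668 ≈ 14.3.

μ₀ = 14.3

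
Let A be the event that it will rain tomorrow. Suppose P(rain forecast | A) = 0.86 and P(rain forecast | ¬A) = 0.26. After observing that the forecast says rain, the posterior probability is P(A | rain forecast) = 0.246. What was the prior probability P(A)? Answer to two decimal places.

P(A) = 0.09

Bayes' rule in odds form gives O(A|E) = O(A)·[P(E|A)/P(E|¬A)], hence O(A) = O(A|E)/LR.
Posterior odds = 0.246/(1−0.246) = 0.3263. LR = 0.86/0.26 = 3.3077.
Prior odds = 0.3263/3.3077 = 0.0986, so P(A) = 0.0986/(1+0.0986) ≈ 0.09.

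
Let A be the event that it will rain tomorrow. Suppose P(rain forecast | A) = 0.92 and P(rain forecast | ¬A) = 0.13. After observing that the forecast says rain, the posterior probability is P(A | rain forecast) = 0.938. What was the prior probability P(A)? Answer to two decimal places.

Bayes' rule in odds form gives O(A|E) = O(A)·[P(E|A)/P(E|¬A)], hence O(A) = O(A|E)/LR.
Posterior odds = 0.938/(1−0.938) = 15.1290. LR = 0.92/0.13 = 7.0769.
Prior odds = 15.1290/7.0769 = 2.1378, so P(A) = 2.1378/(1+2.1378) ≈ 0.68.

P(A) = 0.68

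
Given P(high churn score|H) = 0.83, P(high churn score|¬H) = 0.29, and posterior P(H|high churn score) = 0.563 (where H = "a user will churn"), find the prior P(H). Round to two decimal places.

Bayes' rule in odds form gives O(H|E) = O(H)·[P(E|H)/P(E|¬H)], hence O(H) = O(H|E)/LR.
Posterior odds = 0.563/(1−0.563) = 1.2883. LR = 0.83/0.29 = 2.8621.
Prior odds = 1.2883/2.8621 = 0.4501, so P(H) = 0.4501/(1+0.4501) ≈ 0.31.

P(H) = 0.31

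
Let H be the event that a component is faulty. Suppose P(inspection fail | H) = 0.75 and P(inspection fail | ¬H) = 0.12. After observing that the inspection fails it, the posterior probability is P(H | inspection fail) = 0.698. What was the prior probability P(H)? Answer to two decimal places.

In odds form, posterior odds = prior odds × likelihood ratio, so prior odds = posterior odds ÷ LR.
Posterior odds = 0.698/(1−0.698) = 2.3113. LR = 0.75/0.12 = 6.2500.
Prior odds = 2.3113/6.2500 = 0.3698, so P(H) = 0.3698/(1+0.3698) ≈ 0.27.

P(H) = 0.27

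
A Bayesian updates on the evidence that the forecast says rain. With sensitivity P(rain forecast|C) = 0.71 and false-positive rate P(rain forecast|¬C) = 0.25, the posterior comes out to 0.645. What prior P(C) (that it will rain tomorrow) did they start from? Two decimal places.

Bayes' rule in odds form gives O(C|E) = O(C)·[P(E|C)/P(E|¬C)], hence O(C) = O(C|E)/LR.
Posterior odds = 0.645/(1−0.645) = 1.8169. LR = 0.71/0.25 = 2.8400.
Prior odds = 1.8169/2.8400 = 0.6398, so P(C) = 0.6398/(1+0.6398) ≈ 0.39.

P(C) = 0.39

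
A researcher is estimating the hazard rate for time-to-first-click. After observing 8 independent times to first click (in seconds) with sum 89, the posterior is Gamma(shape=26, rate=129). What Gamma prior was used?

Gamma–exponential conjugacy: posterior shape = α + n, posterior rate = β + Σtᵢ.
So α = 26 − 8 = 18 and β = 129 − 89 = 40.

Gamma(shape=18, rate=40)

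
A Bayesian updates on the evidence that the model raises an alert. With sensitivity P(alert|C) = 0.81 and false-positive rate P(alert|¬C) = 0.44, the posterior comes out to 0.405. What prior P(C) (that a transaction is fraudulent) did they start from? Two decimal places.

P(C) = 0.27

Bayes' rule in odds form gives O(C|E) = O(C)·[P(E|C)/P(E|¬C)], hence O(C) = O(C|E)/LR.
Posterior odds = 0.405/(1−0.405) = 0.6807. LR = 0.81/0.44 = 1.8409.
Prior odds = 0.6807/1.8409 = 0.3698, so P(C) = 0.3698/(1+0.3698) ≈ 0.27.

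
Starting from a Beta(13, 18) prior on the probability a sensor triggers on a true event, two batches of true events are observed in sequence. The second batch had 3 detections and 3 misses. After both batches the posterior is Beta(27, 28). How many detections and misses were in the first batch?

11 detections and 7 misses

Because Beta–binomial updating is additive in the counts, the combined data contributed (α_post−α_prior, β_post−β_prior) successes and failures.
Total across both batches: 27−13=14 detections, 28−18=10 misses.
Subtract the second batch: 14−3=11 detections and 10−3=7 misses.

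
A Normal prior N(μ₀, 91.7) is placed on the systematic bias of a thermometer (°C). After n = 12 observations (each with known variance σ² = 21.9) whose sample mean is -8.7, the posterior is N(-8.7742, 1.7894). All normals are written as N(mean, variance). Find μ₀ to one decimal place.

μ₀ = -12.5

The posterior mean is a precision-weighted average: μ_n = (τ₀μ₀ + τ_data·x̄)/(τ₀+τ_data), with τ₀=1/σ₀² and τ_data=n/σ².
Here τ₀ = 1/91.7 = 0.010905 and τ_data = 12/21.9 = 0.547945, so τ_n = 0.558850.
Rearranging for μ₀: μ₀ = (μ_n·τ_n − τ_data·x̄)/τ₀ = (-8.7742·0.558850 − 0.547945·-8.7) / 0.010905 = -0.136340/0.010905 ≈ -12.5.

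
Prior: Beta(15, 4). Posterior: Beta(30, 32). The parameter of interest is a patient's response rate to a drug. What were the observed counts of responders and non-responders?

15 responders and 28 non-responders

Under Beta–binomial conjugacy the posterior parameters are (α+s, β+f).
Match parameters: s=30−15=15, f=32−4=28.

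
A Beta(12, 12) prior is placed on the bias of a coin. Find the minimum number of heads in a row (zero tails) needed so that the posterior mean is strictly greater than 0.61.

After k heads and 0 tails the posterior is Beta(12+k, 12), with mean (12+k)/(12+12+k).
Set (12+k)/(24+k) > 0.61 and solve: k > (0.61·24 − 12)/(1 − 0.61) = 6.769.
The smallest integer exceeding 6.769 is 7, and checking k=7: (19)/(31) = 0.6129 > 0.61.

k = 7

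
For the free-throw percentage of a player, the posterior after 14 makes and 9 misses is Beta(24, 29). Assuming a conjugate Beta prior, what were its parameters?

A Beta(a, b) prior with s successes and f failures in binomial data gives a Beta(a+s, b+f) posterior.
So a = 24 − 14 = 10 and b = 29 − 9 = 20.

Beta(10, 20)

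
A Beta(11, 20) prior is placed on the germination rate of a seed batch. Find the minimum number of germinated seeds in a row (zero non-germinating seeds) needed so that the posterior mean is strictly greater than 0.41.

k = 3

After k germinated seeds and 0 non-germinating seeds the posterior is Beta(11+k, 20), with mean (11+k)/(11+20+k).
Set (11+k)/(31+k) > 0.41 and solve: k > (0.41·31 − 11)/(1 − 0.41) = 2.898.
The smallest integer exceeding 2.898 is 3, and checking k=3: (14)/(34) = 0.4118 > 0.41.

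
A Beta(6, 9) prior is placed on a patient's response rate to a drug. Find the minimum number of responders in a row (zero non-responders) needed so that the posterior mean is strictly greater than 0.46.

k = 2

After k responders and 0 non-responders the posterior is Beta(6+k, 9), with mean (6+k)/(6+9+k).
Set (6+k)/(15+k) > 0.46 and solve: k > (0.46·15 − 6)/(1 − 0.46) = 1.667.
The smallest integer exceeding 1.667 is 2.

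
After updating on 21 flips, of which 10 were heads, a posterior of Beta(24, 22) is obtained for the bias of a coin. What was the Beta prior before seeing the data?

Beta(14, 11)

Beta is conjugate to the binomial likelihood: posterior = Beta(α+s, β+f).
Subtract the data counts: 24−10=14, 22−11=11.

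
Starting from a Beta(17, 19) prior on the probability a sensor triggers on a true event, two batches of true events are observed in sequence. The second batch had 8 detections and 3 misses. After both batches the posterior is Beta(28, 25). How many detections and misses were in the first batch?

Sequential conjugate updates are equivalent to a single update on the pooled data, so total successes = posterior α − prior α and total failures = posterior β − prior β.
Total across both batches: 28−17=11 detections, 25−19=6 misses.
Subtract the second batch: 11−8=3 detections and 6−3=3 misses.

3 detections and 3 misses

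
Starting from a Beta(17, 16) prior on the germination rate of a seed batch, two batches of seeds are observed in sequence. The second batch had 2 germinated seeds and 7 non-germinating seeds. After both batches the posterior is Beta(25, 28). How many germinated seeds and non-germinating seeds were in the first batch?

6 germinated seeds and 5 non-germinating seeds

Because Beta–binomial updating is additive in the counts, the combined data contributed (α_post−α_prior, β_post−β_prior) successes and failures.
Total across both batches: 25−17=8 germinated seeds, 28−16=12 non-germinating seeds.
Subtract the second batch: 8−2=6 germinated seeds and 12−7=5 non-germinating seeds.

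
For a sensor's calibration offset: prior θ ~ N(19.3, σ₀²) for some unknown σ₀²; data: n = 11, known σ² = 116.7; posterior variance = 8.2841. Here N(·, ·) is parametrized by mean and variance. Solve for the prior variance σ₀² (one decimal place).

σ₀² = 37.8

For the Normal–Normal model with known σ², precisions add: τ_n = τ₀ + n/σ².
So 1/σ₀² = 1/8.2841 − 11/116.7 = 0.120713 − 0.094259 = 0.026454.
Hence σ₀² = 1/0.026454 ≈ 37.8.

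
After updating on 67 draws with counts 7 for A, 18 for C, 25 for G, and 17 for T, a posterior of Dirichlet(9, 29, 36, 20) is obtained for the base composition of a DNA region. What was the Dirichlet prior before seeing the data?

For a Dirichlet(α) prior with multinomial counts c, the posterior is Dirichlet(α + c) componentwise.
Subtract each count from the matching posterior parameter: 9−7=2, 29−18=11, 36−25=11, 20−17=3.

Dirichlet(2, 11, 11, 3)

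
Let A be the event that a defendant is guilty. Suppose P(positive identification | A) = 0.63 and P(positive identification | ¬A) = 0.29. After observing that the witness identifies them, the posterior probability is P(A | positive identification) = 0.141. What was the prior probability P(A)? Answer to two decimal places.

P(A) = 0.07

Bayes' rule in odds form gives O(A|E) = O(A)·[P(E|A)/P(E|¬A)], hence O(A) = O(A|E)/LR.
Posterior odds = 0.141/(1−0.141) = 0.1641. LR = 0.63/0.29 = 2.1724.
Prior odds = 0.1641/2.1724 = 0.0755, so P(A) = 0.0755/(1+0.0755) ≈ 0.07.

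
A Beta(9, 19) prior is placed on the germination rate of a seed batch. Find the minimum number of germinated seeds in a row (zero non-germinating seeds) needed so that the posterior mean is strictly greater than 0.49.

k = 10

After k germinated seeds and 0 non-germinating seeds the posterior is Beta(9+k, 19), with mean (9+k)/(9+19+k).
Set (9+k)/(28+k) > 0.49 and solve: k > (0.49·28 − 9)/(1 − 0.49) = 9.255.
The smallest integer exceeding 9.255 is 10.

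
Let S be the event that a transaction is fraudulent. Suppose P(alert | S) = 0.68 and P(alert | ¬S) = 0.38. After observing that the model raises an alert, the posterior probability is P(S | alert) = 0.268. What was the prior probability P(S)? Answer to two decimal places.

P(S) = 0.17

In odds form, posterior odds = prior odds × likelihood ratio, so prior odds = posterior odds ÷ LR.
Posterior odds = 0.268/(1−0.268) = 0.3661. LR = 0.68/0.38 = 1.7895.
Prior odds = 0.3661/1.7895 = 0.2046, so P(S) = 0.2046/(1+0.2046) ≈ 0.17.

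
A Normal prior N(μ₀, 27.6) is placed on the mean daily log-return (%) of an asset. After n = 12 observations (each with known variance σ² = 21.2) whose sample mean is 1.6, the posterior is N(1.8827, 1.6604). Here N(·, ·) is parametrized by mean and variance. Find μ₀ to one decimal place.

μ₀ = 6.3

The posterior mean is a precision-weighted average: μ_n = (τ₀μ₀ + τ_data·x̄)/(τ₀+τ_data), with τ₀=1/σ₀² and τ_data=n/σ².
Here τ₀ = 1/27.6 = 0.036232 and τ_data = 12/21.2 = 0.566038, so τ_n = 0.602270.
Rearranging for μ₀: μ₀ = (μ_n·τ_n − τ_data·x̄)/τ₀ = (1.8827·0.602270 − 0.566038·1.6) / 0.036232 = 0.228233/0.036232 ≈ 6.3.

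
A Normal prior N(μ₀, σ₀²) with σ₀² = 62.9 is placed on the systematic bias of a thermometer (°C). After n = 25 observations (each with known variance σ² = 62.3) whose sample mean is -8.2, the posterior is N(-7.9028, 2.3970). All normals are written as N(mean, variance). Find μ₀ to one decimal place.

μ₀ = -0.4

With known observation variance, the Normal–Normal posterior has precision τ_n = τ₀ + n/σ² and mean μ_n = (τ₀μ₀ + (n/σ²)x̄)/τ_n.
Here τ₀ = 1/62.9 = 0.015898 and τ_data = 25/62.3 = 0.401284, so τ_n = 0.417182.
Rearranging for μ₀: μ₀ = (μ_n·τ_n − τ_data·x̄)/τ₀ = (-7.9028·0.417182 − 0.401284·-8.2) / 0.015898 = -0.006377/0.015898 ≈ -0.4.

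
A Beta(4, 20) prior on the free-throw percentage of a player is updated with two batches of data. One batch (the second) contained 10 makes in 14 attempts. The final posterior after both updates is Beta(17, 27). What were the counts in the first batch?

Sequential conjugate updates are equivalent to a single update on the pooled data, so total successes = posterior α − prior α and total failures = posterior β − prior β.
Total across both batches: 17−4=13 makes, 27−20=7 misses.
Subtract the second batch: 13−10=3 makes and 7−4=3 misses.

3 makes and 3 misses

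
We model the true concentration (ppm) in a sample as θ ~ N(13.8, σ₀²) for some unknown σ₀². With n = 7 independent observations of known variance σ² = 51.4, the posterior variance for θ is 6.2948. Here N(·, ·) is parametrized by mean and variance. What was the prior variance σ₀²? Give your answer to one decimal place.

σ₀² = 44.1

Posterior precision equals prior precision plus data precision: 1/σ_n² = 1/σ₀² + n/σ².
So 1/σ₀² = 1/6.2948 − 7/51.4 = 0.158861 − 0.136187 = 0.022674.
Hence σ₀² = 1/0.022674 ≈ 44.1.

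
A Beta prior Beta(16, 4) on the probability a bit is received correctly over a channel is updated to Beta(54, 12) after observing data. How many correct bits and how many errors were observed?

38 correct bits and 8 errors

Beta is conjugate to the binomial likelihood: posterior = Beta(α+s, β+f).
Match parameters: s=54−16=38, f=12−4=8.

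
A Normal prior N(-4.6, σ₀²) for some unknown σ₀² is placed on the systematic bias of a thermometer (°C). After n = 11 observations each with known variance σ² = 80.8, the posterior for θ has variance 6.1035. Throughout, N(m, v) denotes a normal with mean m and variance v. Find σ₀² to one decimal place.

σ₀² = 36.1

For the Normal–Normal model with known σ², precisions add: τ_n = τ₀ + n/σ².
So 1/σ₀² = 1/6.1035 − 11/80.8 = 0.163840 − 0.136139 = 0.027701.
Hence σ₀² = 1/0.027701 ≈ 36.1.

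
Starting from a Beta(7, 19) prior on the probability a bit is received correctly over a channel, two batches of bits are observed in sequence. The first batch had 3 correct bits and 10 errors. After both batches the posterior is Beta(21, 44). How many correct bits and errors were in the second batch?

11 correct bits and 15 errors

Because Beta–binomial updating is additive in the counts, the combined data contributed (α_post−α_prior, β_post−β_prior) successes and failures.
Total across both batches: 21−7=14 correct bits, 44−19=25 errors.
Subtract the first batch: 14−3=11 correct bits and 25−10=15 errors.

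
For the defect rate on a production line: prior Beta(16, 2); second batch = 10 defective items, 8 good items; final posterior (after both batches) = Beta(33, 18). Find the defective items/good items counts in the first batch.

Because Beta–binomial updating is additive in the counts, the combined data contributed (α_post−α_prior, β_post−β_prior) successes and failures.
Total across both batches: 33−16=17 defective items, 18−2=16 good items.
Subtract the second batch: 17−10=7 defective items and 16−8=8 good items.

7 defective items and 8 good items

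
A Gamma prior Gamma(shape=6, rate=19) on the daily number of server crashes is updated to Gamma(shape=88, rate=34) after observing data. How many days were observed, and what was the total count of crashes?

n = 15 days with total 82 crashes

Gamma–Poisson conjugacy: posterior shape = α + Σxᵢ, posterior rate = β + n.
Matching: Σxᵢ = 88 − 6 = 82 and n = 34 − 19 = 15.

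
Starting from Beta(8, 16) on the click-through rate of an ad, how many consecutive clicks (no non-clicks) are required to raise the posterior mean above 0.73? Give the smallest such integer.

After k clicks and 0 non-clicks the posterior is Beta(8+k, 16), with mean (8+k)/(8+16+k).
Set (8+k)/(24+k) > 0.73 and solve: k > (0.73·24 − 8)/(1 − 0.73) = 35.259.
The smallest integer exceeding 35.259 is 36, and checking k=36: (44)/(60) = 0.7333 > 0.73.

k = 36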